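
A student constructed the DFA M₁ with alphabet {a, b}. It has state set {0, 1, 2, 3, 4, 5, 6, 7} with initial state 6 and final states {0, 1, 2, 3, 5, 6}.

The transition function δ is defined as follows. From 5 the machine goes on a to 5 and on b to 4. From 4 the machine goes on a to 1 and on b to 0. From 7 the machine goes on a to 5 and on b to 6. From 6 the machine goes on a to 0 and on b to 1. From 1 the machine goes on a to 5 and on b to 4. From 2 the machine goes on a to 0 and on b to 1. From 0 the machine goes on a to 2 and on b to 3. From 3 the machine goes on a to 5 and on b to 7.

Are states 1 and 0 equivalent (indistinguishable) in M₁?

No

P0 = {0,1,2,3,5,6} | {4,7}.
Split {0,1,2,3,5,6} by δ(·,b) → {0,2,6} and {1,3,5}.
No further refinement is possible. Final partition (3 blocks): {0,2,6} | {4,7} | {1,3,5}.
1 and 0 end up in different blocks, so they are distinguishable. For instance, the string 'b' is accepted from only 0.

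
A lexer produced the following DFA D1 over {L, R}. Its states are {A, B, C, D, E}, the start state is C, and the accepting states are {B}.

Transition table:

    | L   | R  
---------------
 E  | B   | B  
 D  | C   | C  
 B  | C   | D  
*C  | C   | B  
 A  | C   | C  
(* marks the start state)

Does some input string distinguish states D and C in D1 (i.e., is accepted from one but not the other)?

Yes

Reachable states from the start: {B,C,D}. Unreachable: {A,E} — drop them.
P0 = {B} | {C,D}.
Split {C,D} by δ(·,R) → {C} and {D}.
No further refinement is possible. Final partition (3 blocks): {B} | {C} | {D}.
D and C end up in different blocks, so they are distinguishable. For instance, the string 'R' is accepted from only C.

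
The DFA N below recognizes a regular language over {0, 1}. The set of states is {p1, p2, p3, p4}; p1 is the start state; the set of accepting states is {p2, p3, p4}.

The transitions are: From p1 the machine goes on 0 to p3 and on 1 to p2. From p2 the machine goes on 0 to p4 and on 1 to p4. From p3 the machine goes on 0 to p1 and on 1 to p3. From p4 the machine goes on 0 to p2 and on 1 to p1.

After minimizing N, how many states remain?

4

P0 = {p2,p3,p4} | {p1}.
Split {p2,p3,p4} by δ(·,0) → {p2,p4} and {p3}.
On input 1, block {p2,p4} splits into {p2} and {p4}.
No further refinement is possible. Final partition (4 blocks): {p2} | {p1} | {p3} | {p4}.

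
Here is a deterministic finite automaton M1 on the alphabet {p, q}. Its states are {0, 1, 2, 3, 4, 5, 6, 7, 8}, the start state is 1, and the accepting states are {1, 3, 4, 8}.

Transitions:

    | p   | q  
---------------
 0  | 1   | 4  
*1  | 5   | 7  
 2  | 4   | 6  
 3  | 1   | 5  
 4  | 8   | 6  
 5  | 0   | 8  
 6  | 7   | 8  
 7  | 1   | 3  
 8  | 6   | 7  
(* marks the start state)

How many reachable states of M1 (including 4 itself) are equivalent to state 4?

First remove the unreachable states {2}; 8 states remain.
Initial partition by acceptance: {1,3,4,8} | {0,5,6,7}.
On input p, block {1,3,4,8} splits into {1,8} and {3,4}.
Split {0,5,6,7} by δ(·,p) → {0,7} and {5,6}.
Stable partition: {1,8} | {0,7} | {3,4} | {5,6} — 4 equivalence classes.
State 4 belongs to the block {3,4}, which has 2 states.

2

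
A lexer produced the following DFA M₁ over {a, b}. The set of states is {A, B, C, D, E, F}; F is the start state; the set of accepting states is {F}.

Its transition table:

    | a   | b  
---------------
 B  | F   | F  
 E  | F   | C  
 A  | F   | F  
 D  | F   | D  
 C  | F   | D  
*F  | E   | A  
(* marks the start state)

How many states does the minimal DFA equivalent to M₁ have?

3

First remove the unreachable states {B}; 5 states remain.
Initial partition by acceptance: {F} | {A,C,D,E}.
Refine {A,C,D,E} on symbol b: members go to different blocks, giving {C,D,E} and {A}.
The partition is now stable with 3 blocks: {F} | {C,D,E} | {A}.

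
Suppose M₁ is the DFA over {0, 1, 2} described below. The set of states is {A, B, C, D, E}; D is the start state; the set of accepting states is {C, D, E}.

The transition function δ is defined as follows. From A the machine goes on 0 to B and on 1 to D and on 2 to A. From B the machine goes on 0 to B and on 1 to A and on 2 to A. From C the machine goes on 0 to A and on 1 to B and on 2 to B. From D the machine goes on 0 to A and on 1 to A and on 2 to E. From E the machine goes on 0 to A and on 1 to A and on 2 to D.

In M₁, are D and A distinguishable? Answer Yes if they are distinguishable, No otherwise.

First remove the unreachable states {C}; 4 states remain.
Start with accepting vs non-accepting: {D,E} | {A,B}.
Refine {A,B} on symbol 1: members go to different blocks, giving {A} and {B}.
Stable partition: {D,E} | {A} | {B} — 3 equivalence classes.
D and A end up in different blocks, so they are distinguishable. For instance, the string 'ε' is accepted from only D.

Yes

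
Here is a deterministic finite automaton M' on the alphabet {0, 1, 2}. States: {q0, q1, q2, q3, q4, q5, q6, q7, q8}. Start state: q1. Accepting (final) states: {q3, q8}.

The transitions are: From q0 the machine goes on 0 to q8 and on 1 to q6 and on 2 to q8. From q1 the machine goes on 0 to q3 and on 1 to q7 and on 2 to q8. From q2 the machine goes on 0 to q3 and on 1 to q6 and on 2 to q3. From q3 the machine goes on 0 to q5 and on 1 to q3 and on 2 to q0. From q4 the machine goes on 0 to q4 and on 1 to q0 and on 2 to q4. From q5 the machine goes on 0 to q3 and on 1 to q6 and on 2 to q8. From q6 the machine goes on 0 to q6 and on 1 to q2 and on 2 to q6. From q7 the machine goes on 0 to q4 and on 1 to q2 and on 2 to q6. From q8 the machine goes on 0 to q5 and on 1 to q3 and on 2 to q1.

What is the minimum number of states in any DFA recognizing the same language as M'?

Every state is reachable, so we keep all 9.
P0 = {q3,q8} | {q0,q1,q2,q4,q5,q6,q7}.
On input 0, block {q0,q1,q2,q4,q5,q6,q7} splits into {q0,q1,q2,q5} and {q4,q6,q7}.
No further refinement is possible. Final partition (3 blocks): {q3,q8} | {q0,q1,q2,q5} | {q4,q6,q7}.

3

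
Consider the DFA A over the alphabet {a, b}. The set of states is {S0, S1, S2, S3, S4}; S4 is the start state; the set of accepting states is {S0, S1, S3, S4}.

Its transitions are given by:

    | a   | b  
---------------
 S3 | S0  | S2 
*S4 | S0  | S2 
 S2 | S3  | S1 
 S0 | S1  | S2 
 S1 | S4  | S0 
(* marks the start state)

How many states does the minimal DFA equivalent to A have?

All states are reachable from the start state.
P0 = {S0,S1,S3,S4} | {S2}.
Split {S0,S1,S3,S4} by δ(·,b) → {S0,S3,S4} and {S1}.
Refine {S0,S3,S4} on symbol a: members go to different blocks, giving {S3,S4} and {S0}.
No further refinement is possible. Final partition (4 blocks): {S3,S4} | {S2} | {S1} | {S0}.

4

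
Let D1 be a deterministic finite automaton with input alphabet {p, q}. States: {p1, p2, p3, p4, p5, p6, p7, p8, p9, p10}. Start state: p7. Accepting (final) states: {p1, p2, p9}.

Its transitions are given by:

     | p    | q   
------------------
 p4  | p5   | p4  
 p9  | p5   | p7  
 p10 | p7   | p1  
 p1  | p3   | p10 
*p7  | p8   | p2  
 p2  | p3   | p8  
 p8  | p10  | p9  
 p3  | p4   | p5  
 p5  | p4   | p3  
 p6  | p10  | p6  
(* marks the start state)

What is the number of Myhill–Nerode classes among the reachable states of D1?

3

Reachable states from the start: {p1,p2,p3,p4,p5,p7,p8,p9,p10}. Unreachable: {p6} — drop them.
Start with accepting vs non-accepting: {p1,p2,p9} | {p3,p4,p5,p7,p8,p10}.
Split {p3,p4,p5,p7,p8,p10} by δ(·,q) → {p3,p4,p5} and {p7,p8,p10}.
Stable partition: {p1,p2,p9} | {p3,p4,p5} | {p7,p8,p10} — 3 equivalence classes.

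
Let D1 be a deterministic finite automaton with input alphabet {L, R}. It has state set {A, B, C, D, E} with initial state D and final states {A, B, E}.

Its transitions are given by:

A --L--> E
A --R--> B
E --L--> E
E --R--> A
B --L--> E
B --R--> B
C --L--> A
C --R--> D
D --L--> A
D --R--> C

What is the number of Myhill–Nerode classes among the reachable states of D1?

2

Start with accepting vs non-accepting: {A,B,E} | {C,D}.
No further refinement is possible. Final partition (2 blocks): {A,B,E} | {C,D}.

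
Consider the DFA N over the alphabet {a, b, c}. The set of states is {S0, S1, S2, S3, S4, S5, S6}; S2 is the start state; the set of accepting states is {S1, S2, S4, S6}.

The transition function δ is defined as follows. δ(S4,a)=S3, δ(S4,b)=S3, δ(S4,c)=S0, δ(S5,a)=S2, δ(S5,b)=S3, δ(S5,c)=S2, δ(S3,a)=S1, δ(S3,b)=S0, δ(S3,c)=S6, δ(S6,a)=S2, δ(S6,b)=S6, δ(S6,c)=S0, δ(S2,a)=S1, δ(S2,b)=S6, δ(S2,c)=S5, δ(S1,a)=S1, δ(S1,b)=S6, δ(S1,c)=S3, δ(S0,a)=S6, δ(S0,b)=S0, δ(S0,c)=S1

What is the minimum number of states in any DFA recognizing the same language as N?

States {S4} cannot be reached from the start state, so discard them.
Initial partition by acceptance: {S1,S2,S6} | {S0,S3,S5}.
Stable partition: {S1,S2,S6} | {S0,S3,S5} — 2 equivalence classes.

2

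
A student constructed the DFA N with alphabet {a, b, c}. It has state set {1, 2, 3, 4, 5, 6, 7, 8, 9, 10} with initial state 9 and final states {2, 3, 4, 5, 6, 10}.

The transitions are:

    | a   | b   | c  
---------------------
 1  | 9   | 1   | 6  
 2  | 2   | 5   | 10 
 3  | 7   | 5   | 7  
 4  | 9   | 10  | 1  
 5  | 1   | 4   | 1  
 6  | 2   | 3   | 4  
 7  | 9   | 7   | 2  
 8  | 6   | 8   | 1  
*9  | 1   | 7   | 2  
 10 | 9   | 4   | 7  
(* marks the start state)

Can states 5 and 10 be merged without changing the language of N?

Yes

States {8} cannot be reached from the start state, so discard them.
Start with accepting vs non-accepting: {2,3,4,5,6,10} | {1,7,9}.
Refine {2,3,4,5,6,10} on symbol a: members go to different blocks, giving {3,4,5,10} and {2,6}.
The partition is now stable with 3 blocks: {3,4,5,10} | {1,7,9} | {2,6}.
5 and 10 lie in the same block of the stable partition, so they are equivalent — no string distinguishes them.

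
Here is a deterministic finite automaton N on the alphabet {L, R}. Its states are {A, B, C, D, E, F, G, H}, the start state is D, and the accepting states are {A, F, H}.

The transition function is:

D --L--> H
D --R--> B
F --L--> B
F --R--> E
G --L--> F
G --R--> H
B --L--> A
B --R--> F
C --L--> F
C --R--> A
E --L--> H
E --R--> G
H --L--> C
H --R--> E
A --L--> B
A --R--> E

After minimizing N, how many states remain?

3

Initial partition by acceptance: {A,F,H} | {B,C,D,E,G}.
Split {B,C,D,E,G} by δ(·,R) → {B,C,G} and {D,E}.
No further refinement is possible. Final partition (3 blocks): {A,F,H} | {B,C,G} | {D,E}.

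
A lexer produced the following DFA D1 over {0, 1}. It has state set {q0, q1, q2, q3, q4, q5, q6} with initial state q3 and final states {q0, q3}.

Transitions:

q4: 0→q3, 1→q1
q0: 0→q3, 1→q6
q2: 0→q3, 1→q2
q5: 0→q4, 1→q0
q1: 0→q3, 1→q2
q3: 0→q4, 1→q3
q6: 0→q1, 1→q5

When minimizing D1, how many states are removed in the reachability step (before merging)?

Starting at q3 and following transitions, the reachable set is {q1, q2, q3, q4}. That leaves q0, q5, q6 unreachable — 3 in total.

3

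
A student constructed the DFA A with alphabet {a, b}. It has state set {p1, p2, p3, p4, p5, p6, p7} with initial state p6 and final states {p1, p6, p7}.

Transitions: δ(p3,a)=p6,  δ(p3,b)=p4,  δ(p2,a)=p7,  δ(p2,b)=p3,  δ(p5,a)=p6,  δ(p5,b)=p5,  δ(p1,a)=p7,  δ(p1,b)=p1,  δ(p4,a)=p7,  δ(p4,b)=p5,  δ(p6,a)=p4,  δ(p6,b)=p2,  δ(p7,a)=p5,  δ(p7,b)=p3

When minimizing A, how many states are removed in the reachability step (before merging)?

BFS from p6 reaches {p2, p3, p4, p5, p6, p7}; the 1 state(s) p1 are never visited.

1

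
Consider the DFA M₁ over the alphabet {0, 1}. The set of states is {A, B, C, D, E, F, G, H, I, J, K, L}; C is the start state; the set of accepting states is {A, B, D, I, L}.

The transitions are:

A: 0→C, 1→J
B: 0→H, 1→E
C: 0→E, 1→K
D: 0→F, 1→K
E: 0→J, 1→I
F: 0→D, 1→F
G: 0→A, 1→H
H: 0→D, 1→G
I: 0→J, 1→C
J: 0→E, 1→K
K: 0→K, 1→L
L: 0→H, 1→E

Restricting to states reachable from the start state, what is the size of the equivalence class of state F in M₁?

First remove the unreachable states {B}; 11 states remain.
P0 = {A,D,I,L} | {C,E,F,G,H,J,K}.
Split {C,E,F,G,H,J,K} by δ(·,0) → {C,E,J,K} and {F,G,H}.
Refine {A,D,I,L} on symbol 0: members go to different blocks, giving {A,I} and {D,L}.
On input 1, block {C,E,J,K} splits into {C,J} and {E} and {K}.
On input 0, block {F,G,H} splits into {F,H} and {G}.
Split {F,H} by δ(·,1) → {F} and {H}.
Refine {D,L} on symbol 0: members go to different blocks, giving {D} and {L}.
No further refinement is possible. Final partition (9 blocks): {A,I} | {C,J} | {F} | {D} | {E} | {K} | {G} | {H} | {L}.
State F belongs to the block {F}, which has 1 states.

1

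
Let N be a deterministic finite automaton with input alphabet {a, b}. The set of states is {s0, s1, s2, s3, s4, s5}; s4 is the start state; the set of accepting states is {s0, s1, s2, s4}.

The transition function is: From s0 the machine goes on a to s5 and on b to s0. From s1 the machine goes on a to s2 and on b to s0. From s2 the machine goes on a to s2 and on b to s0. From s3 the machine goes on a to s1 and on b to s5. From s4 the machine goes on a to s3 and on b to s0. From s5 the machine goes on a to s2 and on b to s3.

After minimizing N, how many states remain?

3

All states are reachable from the start state.
Start with accepting vs non-accepting: {s0,s1,s2,s4} | {s3,s5}.
Refine {s0,s1,s2,s4} on symbol a: members go to different blocks, giving {s0,s4} and {s1,s2}.
Stable partition: {s0,s4} | {s3,s5} | {s1,s2} — 3 equivalence classes.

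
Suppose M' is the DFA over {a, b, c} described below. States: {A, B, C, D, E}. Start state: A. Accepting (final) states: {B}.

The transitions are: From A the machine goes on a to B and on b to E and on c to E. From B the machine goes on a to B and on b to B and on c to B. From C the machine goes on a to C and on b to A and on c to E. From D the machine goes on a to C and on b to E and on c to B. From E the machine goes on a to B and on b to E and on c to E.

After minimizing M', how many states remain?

Reachable states from the start: {A,B,E}. Unreachable: {C,D} — drop them.
P0 = {B} | {A,E}.
Stable partition: {B} | {A,E} — 2 equivalence classes.

2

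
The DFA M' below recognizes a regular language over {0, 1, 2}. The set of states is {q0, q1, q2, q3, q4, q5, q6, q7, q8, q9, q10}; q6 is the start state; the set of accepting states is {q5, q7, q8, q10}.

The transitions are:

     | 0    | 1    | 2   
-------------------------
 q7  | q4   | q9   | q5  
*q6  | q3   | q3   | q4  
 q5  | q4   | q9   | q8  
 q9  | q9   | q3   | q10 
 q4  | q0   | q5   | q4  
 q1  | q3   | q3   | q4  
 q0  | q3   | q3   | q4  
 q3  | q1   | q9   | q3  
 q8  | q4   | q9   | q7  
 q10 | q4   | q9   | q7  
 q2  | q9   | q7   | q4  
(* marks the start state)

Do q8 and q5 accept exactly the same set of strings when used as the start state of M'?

States {q2} cannot be reached from the start state, so discard them.
Initial partition by acceptance: {q5,q7,q8,q10} | {q0,q1,q3,q4,q6,q9}.
On input 1, block {q0,q1,q3,q4,q6,q9} splits into {q0,q1,q3,q6,q9} and {q4}.
Refine {q0,q1,q3,q6,q9} on symbol 2: members go to different blocks, giving {q0,q1,q6} and {q3} and {q9}.
No further refinement is possible. Final partition (5 blocks): {q5,q7,q8,q10} | {q0,q1,q6} | {q4} | {q3} | {q9}.
q8 and q5 lie in the same block of the stable partition, so they are equivalent — no string distinguishes them.

Yes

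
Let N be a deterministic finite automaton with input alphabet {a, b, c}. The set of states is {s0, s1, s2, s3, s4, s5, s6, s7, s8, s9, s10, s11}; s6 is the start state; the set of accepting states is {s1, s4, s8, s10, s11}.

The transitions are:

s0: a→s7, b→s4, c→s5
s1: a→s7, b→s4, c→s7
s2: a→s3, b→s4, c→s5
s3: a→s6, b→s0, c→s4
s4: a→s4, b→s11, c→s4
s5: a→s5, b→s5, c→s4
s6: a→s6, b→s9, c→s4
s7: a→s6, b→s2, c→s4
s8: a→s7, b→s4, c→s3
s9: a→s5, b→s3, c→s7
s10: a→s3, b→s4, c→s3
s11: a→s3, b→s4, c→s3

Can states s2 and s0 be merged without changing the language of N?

States {s1,s8,s10} cannot be reached from the start state, so discard them.
Start with accepting vs non-accepting: {s4,s11} | {s0,s2,s3,s5,s6,s7,s9}.
On input a, block {s4,s11} splits into {s4} and {s11}.
On input b, block {s0,s2,s3,s5,s6,s7,s9} splits into {s3,s5,s6,s7,s9} and {s0,s2}.
Split {s3,s5,s6,s7,s9} by δ(·,b) → {s5,s6,s9} and {s3,s7}.
On input b, block {s5,s6,s9} splits into {s5,s6} and {s9}.
Split {s5,s6} by δ(·,b) → {s5} and {s6}.
No further refinement is possible. Final partition (7 blocks): {s4} | {s5} | {s11} | {s0,s2} | {s3,s7} | {s9} | {s6}.
s2 and s0 lie in the same block of the stable partition, so they are equivalent — no string distinguishes them.

Yes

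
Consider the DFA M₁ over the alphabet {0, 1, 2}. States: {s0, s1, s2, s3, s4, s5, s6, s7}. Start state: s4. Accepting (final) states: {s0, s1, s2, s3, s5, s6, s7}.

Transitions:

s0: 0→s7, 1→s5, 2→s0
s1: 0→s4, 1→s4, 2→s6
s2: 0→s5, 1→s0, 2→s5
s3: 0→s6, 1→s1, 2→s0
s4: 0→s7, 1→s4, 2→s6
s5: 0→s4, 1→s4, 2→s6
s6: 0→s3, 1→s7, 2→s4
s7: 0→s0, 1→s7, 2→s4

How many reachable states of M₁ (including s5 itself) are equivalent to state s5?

First remove the unreachable states {s2}; 7 states remain.
Start with accepting vs non-accepting: {s0,s1,s3,s5,s6,s7} | {s4}.
On input 0, block {s0,s1,s3,s5,s6,s7} splits into {s0,s3,s6,s7} and {s1,s5}.
Refine {s0,s3,s6,s7} on symbol 1: members go to different blocks, giving {s0,s3} and {s6,s7}.
The partition is now stable with 4 blocks: {s0,s3} | {s4} | {s1,s5} | {s6,s7}.
The equivalence class containing s5 is {s1,s5}, of size 2.

2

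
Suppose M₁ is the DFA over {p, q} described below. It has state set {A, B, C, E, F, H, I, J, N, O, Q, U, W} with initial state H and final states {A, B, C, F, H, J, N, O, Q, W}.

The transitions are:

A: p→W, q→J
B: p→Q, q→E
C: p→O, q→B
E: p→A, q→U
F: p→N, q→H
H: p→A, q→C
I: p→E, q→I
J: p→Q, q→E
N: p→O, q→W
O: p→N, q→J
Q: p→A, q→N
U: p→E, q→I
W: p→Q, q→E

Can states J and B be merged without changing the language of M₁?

Yes

States {F} cannot be reached from the start state, so discard them.
P0 = {A,B,C,H,J,N,O,Q,W} | {E,I,U}.
Refine {A,B,C,H,J,N,O,Q,W} on symbol q: members go to different blocks, giving {A,C,H,N,O,Q} and {B,J,W}.
On input p, block {A,C,H,N,O,Q} splits into {C,H,N,O,Q} and {A}.
On input p, block {C,H,N,O,Q} splits into {C,N,O} and {H,Q}.
Split {E,I,U} by δ(·,p) → {I,U} and {E}.
The partition is now stable with 6 blocks: {C,N,O} | {I,U} | {B,J,W} | {A} | {H,Q} | {E}.
J and B lie in the same block of the stable partition, so they are equivalent — no string distinguishes them.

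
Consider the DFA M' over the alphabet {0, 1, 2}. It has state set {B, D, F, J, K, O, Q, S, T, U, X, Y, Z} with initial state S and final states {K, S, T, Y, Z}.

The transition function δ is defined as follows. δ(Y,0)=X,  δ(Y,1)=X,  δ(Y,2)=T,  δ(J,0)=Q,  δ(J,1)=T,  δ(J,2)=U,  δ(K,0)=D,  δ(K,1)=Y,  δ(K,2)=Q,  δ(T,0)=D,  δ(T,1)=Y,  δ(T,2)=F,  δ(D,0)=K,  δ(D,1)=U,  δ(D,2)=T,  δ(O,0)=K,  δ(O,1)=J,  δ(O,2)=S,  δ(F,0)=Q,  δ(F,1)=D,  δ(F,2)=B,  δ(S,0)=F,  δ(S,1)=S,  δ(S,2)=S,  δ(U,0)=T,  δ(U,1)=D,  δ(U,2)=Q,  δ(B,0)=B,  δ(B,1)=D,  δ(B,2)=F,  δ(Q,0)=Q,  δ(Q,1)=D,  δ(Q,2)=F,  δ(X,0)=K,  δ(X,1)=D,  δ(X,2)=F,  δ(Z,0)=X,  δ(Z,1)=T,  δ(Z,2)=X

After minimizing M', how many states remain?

First remove the unreachable states {J,O,Z}; 10 states remain.
P0 = {K,S,T,Y} | {B,D,F,Q,U,X}.
Refine {K,S,T,Y} on symbol 1: members go to different blocks, giving {K,S,T} and {Y}.
Split {K,S,T} by δ(·,1) → {K,T} and {S}.
Split {B,D,F,Q,U,X} by δ(·,0) → {D,U,X} and {B,F,Q}.
Split {D,U,X} by δ(·,2) → {U,X} and {D}.
Stable partition: {K,T} | {U,X} | {Y} | {S} | {B,F,Q} | {D} — 6 equivalence classes.

6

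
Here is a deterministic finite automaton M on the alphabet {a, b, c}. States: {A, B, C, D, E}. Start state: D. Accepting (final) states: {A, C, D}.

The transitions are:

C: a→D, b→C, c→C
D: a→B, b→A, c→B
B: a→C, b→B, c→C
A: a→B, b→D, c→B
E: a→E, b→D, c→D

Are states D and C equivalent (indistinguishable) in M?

No

Reachable states from the start: {A,B,C,D}. Unreachable: {E} — drop them.
P0 = {A,C,D} | {B}.
On input a, block {A,C,D} splits into {A,D} and {C}.
No further refinement is possible. Final partition (3 blocks): {A,D} | {B} | {C}.
D and C end up in different blocks, so they are distinguishable. For instance, the string 'a' is accepted from only C.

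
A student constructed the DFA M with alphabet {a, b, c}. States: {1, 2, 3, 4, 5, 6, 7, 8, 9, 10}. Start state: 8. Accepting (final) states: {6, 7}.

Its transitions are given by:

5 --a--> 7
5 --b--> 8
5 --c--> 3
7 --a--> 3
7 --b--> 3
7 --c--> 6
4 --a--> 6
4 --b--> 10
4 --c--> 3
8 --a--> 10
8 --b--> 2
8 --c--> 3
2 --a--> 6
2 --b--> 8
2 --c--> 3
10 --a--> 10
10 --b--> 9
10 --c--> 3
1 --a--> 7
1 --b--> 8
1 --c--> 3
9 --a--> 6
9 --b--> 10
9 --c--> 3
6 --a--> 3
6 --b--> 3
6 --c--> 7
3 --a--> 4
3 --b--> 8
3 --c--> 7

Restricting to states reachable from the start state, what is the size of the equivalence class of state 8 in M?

2

First remove the unreachable states {1,5}; 8 states remain.
Initial partition by acceptance: {6,7} | {2,3,4,8,9,10}.
Refine {2,3,4,8,9,10} on symbol a: members go to different blocks, giving {2,4,9} and {3,8,10}.
Split {3,8,10} by δ(·,a) → {8,10} and {3}.
No further refinement is possible. Final partition (4 blocks): {6,7} | {2,4,9} | {8,10} | {3}.
State 8 belongs to the block {8,10}, which has 2 states.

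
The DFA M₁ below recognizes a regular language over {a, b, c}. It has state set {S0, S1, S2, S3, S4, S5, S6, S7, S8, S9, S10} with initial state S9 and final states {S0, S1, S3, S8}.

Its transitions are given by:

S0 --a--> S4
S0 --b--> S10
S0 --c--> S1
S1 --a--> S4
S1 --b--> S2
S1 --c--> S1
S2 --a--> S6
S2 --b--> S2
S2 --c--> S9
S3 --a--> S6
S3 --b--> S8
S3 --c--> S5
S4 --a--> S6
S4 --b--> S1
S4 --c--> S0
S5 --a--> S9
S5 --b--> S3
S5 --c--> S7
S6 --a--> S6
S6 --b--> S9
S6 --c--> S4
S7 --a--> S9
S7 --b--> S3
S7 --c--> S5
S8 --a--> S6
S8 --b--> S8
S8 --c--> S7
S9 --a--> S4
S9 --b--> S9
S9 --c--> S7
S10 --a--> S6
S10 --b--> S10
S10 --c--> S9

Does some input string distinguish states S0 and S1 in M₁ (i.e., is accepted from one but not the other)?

Start with accepting vs non-accepting: {S0,S1,S3,S8} | {S2,S4,S5,S6,S7,S9,S10}.
Refine {S0,S1,S3,S8} on symbol b: members go to different blocks, giving {S0,S1} and {S3,S8}.
Split {S2,S4,S5,S6,S7,S9,S10} by δ(·,b) → {S2,S6,S9,S10} and {S5,S7} and {S4}.
On input a, block {S2,S6,S9,S10} splits into {S2,S6,S10} and {S9}.
Refine {S2,S6,S10} on symbol b: members go to different blocks, giving {S2,S10} and {S6}.
Stable partition: {S0,S1} | {S2,S10} | {S3,S8} | {S5,S7} | {S4} | {S9} | {S6} — 7 equivalence classes.
S0 and S1 lie in the same block of the stable partition, so they are equivalent — no string distinguishes them.

No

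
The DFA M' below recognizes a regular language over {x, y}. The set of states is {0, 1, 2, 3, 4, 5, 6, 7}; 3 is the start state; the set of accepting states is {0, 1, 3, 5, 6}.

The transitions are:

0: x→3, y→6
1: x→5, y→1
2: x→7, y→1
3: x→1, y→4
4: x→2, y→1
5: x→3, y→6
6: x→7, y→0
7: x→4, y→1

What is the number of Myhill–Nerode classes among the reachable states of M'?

Every state is reachable, so we keep all 8.
Initial partition by acceptance: {0,1,3,5,6} | {2,4,7}.
Split {0,1,3,5,6} by δ(·,x) → {0,1,3,5} and {6}.
Split {0,1,3,5} by δ(·,y) → {0,5} and {1} and {3}.
Stable partition: {0,5} | {2,4,7} | {6} | {1} | {3} — 5 equivalence classes.

5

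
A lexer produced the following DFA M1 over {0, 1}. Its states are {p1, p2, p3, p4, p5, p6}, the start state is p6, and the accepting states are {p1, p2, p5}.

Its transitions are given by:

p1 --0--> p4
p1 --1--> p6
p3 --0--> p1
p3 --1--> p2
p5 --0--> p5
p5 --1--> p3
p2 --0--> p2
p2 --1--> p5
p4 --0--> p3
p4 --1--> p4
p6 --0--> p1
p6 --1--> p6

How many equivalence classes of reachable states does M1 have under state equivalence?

6

P0 = {p1,p2,p5} | {p3,p4,p6}.
Split {p1,p2,p5} by δ(·,0) → {p2,p5} and {p1}.
Split {p2,p5} by δ(·,1) → {p2} and {p5}.
Split {p3,p4,p6} by δ(·,0) → {p3,p6} and {p4}.
Refine {p3,p6} on symbol 1: members go to different blocks, giving {p3} and {p6}.
The partition is now stable with 6 blocks: {p2} | {p3} | {p1} | {p5} | {p4} | {p6}.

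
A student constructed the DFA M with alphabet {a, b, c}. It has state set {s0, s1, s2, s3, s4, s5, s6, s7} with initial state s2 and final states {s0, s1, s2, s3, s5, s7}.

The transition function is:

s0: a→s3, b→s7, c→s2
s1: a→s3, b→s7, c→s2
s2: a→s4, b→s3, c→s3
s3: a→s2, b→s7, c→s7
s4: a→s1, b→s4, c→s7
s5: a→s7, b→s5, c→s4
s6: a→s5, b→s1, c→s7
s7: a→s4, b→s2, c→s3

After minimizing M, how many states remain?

Reachable states from the start: {s1,s2,s3,s4,s7}. Unreachable: {s0,s5,s6} — drop them.
Start with accepting vs non-accepting: {s1,s2,s3,s7} | {s4}.
On input a, block {s1,s2,s3,s7} splits into {s1,s3} and {s2,s7}.
On input a, block {s1,s3} splits into {s1} and {s3}.
Split {s2,s7} by δ(·,b) → {s2} and {s7}.
Stable partition: {s1} | {s4} | {s2} | {s3} | {s7} — 5 equivalence classes.

5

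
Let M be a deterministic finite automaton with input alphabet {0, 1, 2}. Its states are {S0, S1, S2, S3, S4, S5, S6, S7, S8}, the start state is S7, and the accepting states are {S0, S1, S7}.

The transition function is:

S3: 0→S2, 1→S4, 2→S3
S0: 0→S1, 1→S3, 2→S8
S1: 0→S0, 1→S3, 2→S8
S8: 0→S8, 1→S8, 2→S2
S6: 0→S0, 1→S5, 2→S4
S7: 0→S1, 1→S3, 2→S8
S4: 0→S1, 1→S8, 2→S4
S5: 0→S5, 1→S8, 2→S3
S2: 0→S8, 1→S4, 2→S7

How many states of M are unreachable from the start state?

No path from S7 leads to S5, S6; the other 7 states are all reachable.

2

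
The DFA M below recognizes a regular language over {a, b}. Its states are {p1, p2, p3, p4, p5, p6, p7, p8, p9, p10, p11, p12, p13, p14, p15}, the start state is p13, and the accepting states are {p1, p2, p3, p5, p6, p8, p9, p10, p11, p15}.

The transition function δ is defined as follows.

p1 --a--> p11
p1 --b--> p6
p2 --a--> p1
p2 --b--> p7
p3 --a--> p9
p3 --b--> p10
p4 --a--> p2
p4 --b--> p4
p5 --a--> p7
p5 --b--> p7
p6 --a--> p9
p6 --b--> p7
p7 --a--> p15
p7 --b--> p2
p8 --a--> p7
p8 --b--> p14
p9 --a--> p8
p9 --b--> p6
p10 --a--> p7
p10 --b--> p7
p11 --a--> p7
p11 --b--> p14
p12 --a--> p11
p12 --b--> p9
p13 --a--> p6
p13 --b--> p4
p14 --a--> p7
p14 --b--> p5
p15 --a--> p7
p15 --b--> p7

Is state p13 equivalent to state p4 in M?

States {p3,p10,p12} cannot be reached from the start state, so discard them.
Start with accepting vs non-accepting: {p1,p2,p5,p6,p8,p9,p11,p15} | {p4,p7,p13,p14}.
Split {p1,p2,p5,p6,p8,p9,p11,p15} by δ(·,a) → {p1,p2,p6,p9} and {p5,p8,p11,p15}.
Split {p1,p2,p6,p9} by δ(·,a) → {p1,p9} and {p2,p6}.
On input a, block {p4,p7,p13,p14} splits into {p4,p13} and {p7} and {p14}.
Refine {p5,p8,p11,p15} on symbol b: members go to different blocks, giving {p5,p15} and {p8,p11}.
No further refinement is possible. Final partition (7 blocks): {p1,p9} | {p4,p13} | {p5,p15} | {p2,p6} | {p7} | {p14} | {p8,p11}.
p13 and p4 lie in the same block of the stable partition, so they are equivalent — no string distinguishes them.

Yes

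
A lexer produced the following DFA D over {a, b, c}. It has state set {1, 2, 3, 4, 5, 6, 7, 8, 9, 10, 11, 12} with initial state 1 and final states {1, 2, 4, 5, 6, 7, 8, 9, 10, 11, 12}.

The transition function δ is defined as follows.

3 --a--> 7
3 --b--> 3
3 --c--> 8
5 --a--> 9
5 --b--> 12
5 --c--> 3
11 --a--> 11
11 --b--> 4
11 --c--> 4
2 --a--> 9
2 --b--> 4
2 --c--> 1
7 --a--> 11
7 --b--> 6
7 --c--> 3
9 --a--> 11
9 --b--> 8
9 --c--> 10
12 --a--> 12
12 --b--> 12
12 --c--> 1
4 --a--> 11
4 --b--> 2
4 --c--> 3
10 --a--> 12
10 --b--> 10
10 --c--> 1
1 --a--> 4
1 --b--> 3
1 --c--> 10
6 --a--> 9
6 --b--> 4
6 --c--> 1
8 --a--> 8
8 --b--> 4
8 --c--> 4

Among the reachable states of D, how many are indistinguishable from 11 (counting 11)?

2

Reachable states from the start: {1,2,3,4,6,7,8,9,10,11,12}. Unreachable: {5} — drop them.
Start with accepting vs non-accepting: {1,2,4,6,7,8,9,10,11,12} | {3}.
Split {1,2,4,6,7,8,9,10,11,12} by δ(·,b) → {2,4,6,7,8,9,10,11,12} and {1}.
On input c, block {2,4,6,7,8,9,10,11,12} splits into {2,6,10,12} and {8,9,11} and {4,7}.
On input a, block {2,6,10,12} splits into {2,6} and {10,12}.
On input b, block {8,9,11} splits into {8,11} and {9}.
Stable partition: {2,6} | {3} | {1} | {8,11} | {4,7} | {10,12} | {9} — 7 equivalence classes.
State 11 belongs to the block {8,11}, which has 2 states.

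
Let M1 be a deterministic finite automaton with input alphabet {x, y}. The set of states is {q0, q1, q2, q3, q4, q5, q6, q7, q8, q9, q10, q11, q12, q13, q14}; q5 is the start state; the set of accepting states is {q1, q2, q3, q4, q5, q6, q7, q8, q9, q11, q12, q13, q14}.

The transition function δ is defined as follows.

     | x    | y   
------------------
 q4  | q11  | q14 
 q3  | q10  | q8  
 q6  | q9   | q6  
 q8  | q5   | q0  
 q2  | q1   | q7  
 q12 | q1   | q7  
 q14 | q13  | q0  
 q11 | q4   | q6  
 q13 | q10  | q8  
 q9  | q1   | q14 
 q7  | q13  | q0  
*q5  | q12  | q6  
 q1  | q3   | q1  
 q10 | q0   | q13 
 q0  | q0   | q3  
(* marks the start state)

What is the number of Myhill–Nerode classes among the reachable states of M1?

7

Reachable states from the start: {q0,q1,q3,q5,q6,q7,q8,q9,q10,q12,q13,q14}. Unreachable: {q2,q4,q11} — drop them.
Initial partition by acceptance: {q1,q3,q5,q6,q7,q8,q9,q12,q13,q14} | {q0,q10}.
Split {q1,q3,q5,q6,q7,q8,q9,q12,q13,q14} by δ(·,x) → {q1,q5,q6,q7,q8,q9,q12,q14} and {q3,q13}.
On input x, block {q1,q5,q6,q7,q8,q9,q12,q14} splits into {q5,q6,q8,q9,q12} and {q1,q7,q14}.
Split {q5,q6,q8,q9,q12} by δ(·,x) → {q5,q6,q8} and {q9,q12}.
On input x, block {q5,q6,q8} splits into {q5,q6} and {q8}.
Refine {q1,q7,q14} on symbol y: members go to different blocks, giving {q7,q14} and {q1}.
The partition is now stable with 7 blocks: {q5,q6} | {q0,q10} | {q3,q13} | {q7,q14} | {q9,q12} | {q8} | {q1}.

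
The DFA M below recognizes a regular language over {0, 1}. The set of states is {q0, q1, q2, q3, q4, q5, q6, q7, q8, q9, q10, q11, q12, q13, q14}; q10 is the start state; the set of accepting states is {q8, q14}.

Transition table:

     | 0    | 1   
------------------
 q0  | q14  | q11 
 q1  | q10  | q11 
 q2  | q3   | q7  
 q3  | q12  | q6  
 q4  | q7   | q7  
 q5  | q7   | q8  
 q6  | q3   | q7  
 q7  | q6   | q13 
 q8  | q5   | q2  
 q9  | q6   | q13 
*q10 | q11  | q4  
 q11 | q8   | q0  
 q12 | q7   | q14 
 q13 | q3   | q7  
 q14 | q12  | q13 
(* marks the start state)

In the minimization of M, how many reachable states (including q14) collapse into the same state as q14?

2

States {q1,q9} cannot be reached from the start state, so discard them.
Initial partition by acceptance: {q8,q14} | {q0,q2,q3,q4,q5,q6,q7,q10,q11,q12,q13}.
Refine {q0,q2,q3,q4,q5,q6,q7,q10,q11,q12,q13} on symbol 0: members go to different blocks, giving {q2,q3,q4,q5,q6,q7,q10,q12,q13} and {q0,q11}.
On input 0, block {q2,q3,q4,q5,q6,q7,q10,q12,q13} splits into {q2,q3,q4,q5,q6,q7,q12,q13} and {q10}.
Refine {q2,q3,q4,q5,q6,q7,q12,q13} on symbol 1: members go to different blocks, giving {q2,q3,q4,q6,q7,q13} and {q5,q12}.
On input 0, block {q2,q3,q4,q6,q7,q13} splits into {q2,q4,q6,q7,q13} and {q3}.
Split {q2,q4,q6,q7,q13} by δ(·,0) → {q2,q6,q13} and {q4,q7}.
On input 0, block {q4,q7} splits into {q4} and {q7}.
No further refinement is possible. Final partition (8 blocks): {q8,q14} | {q2,q6,q13} | {q0,q11} | {q10} | {q5,q12} | {q3} | {q4} | {q7}.
The equivalence class containing q14 is {q8,q14}, of size 2.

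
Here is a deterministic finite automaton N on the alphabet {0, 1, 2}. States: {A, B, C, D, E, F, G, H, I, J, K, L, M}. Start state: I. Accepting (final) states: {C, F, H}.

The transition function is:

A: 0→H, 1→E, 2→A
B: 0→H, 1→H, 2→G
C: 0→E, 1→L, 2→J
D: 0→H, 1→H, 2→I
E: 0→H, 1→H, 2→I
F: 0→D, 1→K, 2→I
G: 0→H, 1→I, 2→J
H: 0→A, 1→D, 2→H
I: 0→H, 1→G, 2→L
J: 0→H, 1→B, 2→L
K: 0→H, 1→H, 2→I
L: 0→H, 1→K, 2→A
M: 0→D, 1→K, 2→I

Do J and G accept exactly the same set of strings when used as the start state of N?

States {C,F,M} cannot be reached from the start state, so discard them.
Start with accepting vs non-accepting: {H} | {A,B,D,E,G,I,J,K,L}.
On input 1, block {A,B,D,E,G,I,J,K,L} splits into {A,G,I,J,L} and {B,D,E,K}.
Split {A,G,I,J,L} by δ(·,1) → {A,J,L} and {G,I}.
No further refinement is possible. Final partition (4 blocks): {H} | {A,J,L} | {B,D,E,K} | {G,I}.
J and G end up in different blocks, so they are distinguishable. For instance, the string '11' is accepted from only J.

No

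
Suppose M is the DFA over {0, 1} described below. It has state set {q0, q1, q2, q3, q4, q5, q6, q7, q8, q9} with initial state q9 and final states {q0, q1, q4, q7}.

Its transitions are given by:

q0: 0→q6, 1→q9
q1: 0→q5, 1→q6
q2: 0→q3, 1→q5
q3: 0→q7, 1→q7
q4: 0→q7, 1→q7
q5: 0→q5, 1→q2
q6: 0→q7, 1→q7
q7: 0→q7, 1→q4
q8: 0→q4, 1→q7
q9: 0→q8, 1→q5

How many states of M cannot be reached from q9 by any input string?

No path from q9 leads to q0, q1, q6; the other 7 states are all reachable.

3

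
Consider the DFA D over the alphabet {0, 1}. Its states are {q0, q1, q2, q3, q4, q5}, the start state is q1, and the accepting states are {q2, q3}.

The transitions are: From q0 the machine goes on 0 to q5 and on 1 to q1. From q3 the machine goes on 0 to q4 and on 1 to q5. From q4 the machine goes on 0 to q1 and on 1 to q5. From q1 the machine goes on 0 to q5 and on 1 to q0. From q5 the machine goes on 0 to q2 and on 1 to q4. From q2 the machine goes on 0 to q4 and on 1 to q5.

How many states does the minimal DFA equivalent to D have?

4

Reachable states from the start: {q0,q1,q2,q4,q5}. Unreachable: {q3} — drop them.
P0 = {q2} | {q0,q1,q4,q5}.
Refine {q0,q1,q4,q5} on symbol 0: members go to different blocks, giving {q0,q1,q4} and {q5}.
Split {q0,q1,q4} by δ(·,0) → {q0,q1} and {q4}.
No further refinement is possible. Final partition (4 blocks): {q2} | {q0,q1} | {q5} | {q4}.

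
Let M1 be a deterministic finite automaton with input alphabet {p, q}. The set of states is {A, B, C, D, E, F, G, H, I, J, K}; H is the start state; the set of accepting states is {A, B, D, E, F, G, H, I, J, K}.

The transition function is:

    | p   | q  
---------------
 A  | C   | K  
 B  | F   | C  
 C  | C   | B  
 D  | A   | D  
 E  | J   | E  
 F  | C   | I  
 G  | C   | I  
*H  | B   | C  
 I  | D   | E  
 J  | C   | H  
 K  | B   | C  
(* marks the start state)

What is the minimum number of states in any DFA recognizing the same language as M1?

7

First remove the unreachable states {G}; 10 states remain.
Start with accepting vs non-accepting: {A,B,D,E,F,H,I,J,K} | {C}.
Split {A,B,D,E,F,H,I,J,K} by δ(·,p) → {B,D,E,H,I,K} and {A,F,J}.
On input p, block {B,D,E,H,I,K} splits into {B,D,E} and {H,I,K}.
On input q, block {B,D,E} splits into {D,E} and {B}.
Refine {H,I,K} on symbol p: members go to different blocks, giving {H,K} and {I}.
On input q, block {A,F,J} splits into {A,J} and {F}.
No further refinement is possible. Final partition (7 blocks): {D,E} | {C} | {A,J} | {H,K} | {B} | {I} | {F}.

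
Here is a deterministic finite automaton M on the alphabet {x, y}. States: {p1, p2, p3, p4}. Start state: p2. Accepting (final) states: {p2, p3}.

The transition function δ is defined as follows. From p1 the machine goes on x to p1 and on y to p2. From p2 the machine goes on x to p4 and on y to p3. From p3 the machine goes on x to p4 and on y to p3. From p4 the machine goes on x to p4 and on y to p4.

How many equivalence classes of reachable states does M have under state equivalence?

2

First remove the unreachable states {p1}; 3 states remain.
Initial partition by acceptance: {p2,p3} | {p4}.
No further refinement is possible. Final partition (2 blocks): {p2,p3} | {p4}.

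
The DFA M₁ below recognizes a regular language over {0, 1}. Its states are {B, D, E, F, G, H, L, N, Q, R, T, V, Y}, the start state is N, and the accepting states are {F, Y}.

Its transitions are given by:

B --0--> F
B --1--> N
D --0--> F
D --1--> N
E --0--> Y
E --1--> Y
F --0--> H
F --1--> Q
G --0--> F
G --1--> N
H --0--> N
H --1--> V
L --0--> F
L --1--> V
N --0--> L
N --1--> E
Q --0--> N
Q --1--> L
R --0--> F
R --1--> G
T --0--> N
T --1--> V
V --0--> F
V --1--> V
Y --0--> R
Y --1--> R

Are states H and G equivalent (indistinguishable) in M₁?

States {B,D,T} cannot be reached from the start state, so discard them.
Initial partition by acceptance: {F,Y} | {E,G,H,L,N,Q,R,V}.
Split {E,G,H,L,N,Q,R,V} by δ(·,0) → {E,G,L,R,V} and {H,N,Q}.
On input 0, block {F,Y} splits into {Y} and {F}.
On input 0, block {E,G,L,R,V} splits into {G,L,R,V} and {E}.
Refine {G,L,R,V} on symbol 1: members go to different blocks, giving {L,R,V} and {G}.
Split {L,R,V} by δ(·,1) → {L,V} and {R}.
On input 0, block {H,N,Q} splits into {H,Q} and {N}.
No further refinement is possible. Final partition (8 blocks): {Y} | {L,V} | {H,Q} | {F} | {E} | {G} | {R} | {N}.
H and G end up in different blocks, so they are distinguishable. For instance, the string '0' is accepted from only G.

No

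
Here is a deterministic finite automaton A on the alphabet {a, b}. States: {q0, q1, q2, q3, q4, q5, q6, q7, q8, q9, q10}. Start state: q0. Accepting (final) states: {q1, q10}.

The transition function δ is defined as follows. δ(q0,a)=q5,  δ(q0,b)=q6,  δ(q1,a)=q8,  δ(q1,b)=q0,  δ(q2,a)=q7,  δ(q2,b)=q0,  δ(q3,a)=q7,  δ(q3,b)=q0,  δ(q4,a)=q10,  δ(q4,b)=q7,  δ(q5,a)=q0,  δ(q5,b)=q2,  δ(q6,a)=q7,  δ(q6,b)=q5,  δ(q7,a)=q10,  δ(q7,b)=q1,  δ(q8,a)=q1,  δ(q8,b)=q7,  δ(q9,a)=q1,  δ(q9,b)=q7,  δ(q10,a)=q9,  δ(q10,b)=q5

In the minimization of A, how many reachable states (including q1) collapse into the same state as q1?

2

First remove the unreachable states {q3,q4}; 9 states remain.
Start with accepting vs non-accepting: {q1,q10} | {q0,q2,q5,q6,q7,q8,q9}.
Split {q0,q2,q5,q6,q7,q8,q9} by δ(·,a) → {q0,q2,q5,q6} and {q7,q8,q9}.
Refine {q0,q2,q5,q6} on symbol a: members go to different blocks, giving {q0,q5} and {q2,q6}.
On input b, block {q7,q8,q9} splits into {q8,q9} and {q7}.
Stable partition: {q1,q10} | {q0,q5} | {q8,q9} | {q2,q6} | {q7} — 5 equivalence classes.
State q1 belongs to the block {q1,q10}, which has 2 states.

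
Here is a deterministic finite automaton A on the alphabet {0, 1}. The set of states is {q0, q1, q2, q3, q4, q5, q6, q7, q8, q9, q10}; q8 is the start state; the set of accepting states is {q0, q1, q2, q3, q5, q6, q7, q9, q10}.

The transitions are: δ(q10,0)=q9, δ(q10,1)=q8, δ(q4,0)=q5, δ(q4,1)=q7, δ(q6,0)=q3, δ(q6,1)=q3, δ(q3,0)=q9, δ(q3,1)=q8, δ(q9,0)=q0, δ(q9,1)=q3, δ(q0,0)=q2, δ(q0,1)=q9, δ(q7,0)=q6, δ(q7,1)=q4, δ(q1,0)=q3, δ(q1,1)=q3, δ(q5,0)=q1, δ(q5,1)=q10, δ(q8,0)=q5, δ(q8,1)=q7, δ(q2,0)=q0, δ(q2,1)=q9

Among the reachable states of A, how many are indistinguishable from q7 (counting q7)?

1

Every state is reachable, so we keep all 11.
Start with accepting vs non-accepting: {q0,q1,q2,q3,q5,q6,q7,q9,q10} | {q4,q8}.
On input 1, block {q0,q1,q2,q3,q5,q6,q7,q9,q10} splits into {q0,q1,q2,q5,q6,q9} and {q3,q7,q10}.
Split {q0,q1,q2,q5,q6,q9} by δ(·,0) → {q0,q2,q5,q9} and {q1,q6}.
On input 0, block {q0,q2,q5,q9} splits into {q0,q2,q9} and {q5}.
On input 1, block {q0,q2,q9} splits into {q0,q2} and {q9}.
Split {q3,q7,q10} by δ(·,0) → {q3,q10} and {q7}.
No further refinement is possible. Final partition (7 blocks): {q0,q2} | {q4,q8} | {q3,q10} | {q1,q6} | {q5} | {q9} | {q7}.
The equivalence class containing q7 is {q7}, of size 1.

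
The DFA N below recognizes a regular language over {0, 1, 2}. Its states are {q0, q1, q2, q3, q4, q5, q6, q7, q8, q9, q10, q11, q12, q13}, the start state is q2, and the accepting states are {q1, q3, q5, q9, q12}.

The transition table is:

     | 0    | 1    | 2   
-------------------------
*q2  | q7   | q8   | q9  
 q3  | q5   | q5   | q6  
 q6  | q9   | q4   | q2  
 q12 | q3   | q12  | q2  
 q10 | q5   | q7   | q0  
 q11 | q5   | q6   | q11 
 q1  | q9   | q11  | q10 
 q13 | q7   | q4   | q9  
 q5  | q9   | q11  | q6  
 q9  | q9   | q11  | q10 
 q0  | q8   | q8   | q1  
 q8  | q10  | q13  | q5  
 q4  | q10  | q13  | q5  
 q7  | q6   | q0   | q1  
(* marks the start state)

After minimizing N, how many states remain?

Reachable states from the start: {q0,q1,q2,q4,q5,q6,q7,q8,q9,q10,q11,q13}. Unreachable: {q3,q12} — drop them.
Initial partition by acceptance: {q1,q5,q9} | {q0,q2,q4,q6,q7,q8,q10,q11,q13}.
On input 0, block {q0,q2,q4,q6,q7,q8,q10,q11,q13} splits into {q0,q2,q4,q7,q8,q13} and {q6,q10,q11}.
On input 0, block {q0,q2,q4,q7,q8,q13} splits into {q0,q2,q13} and {q4,q7,q8}.
On input 1, block {q6,q10,q11} splits into {q6,q10} and {q11}.
Stable partition: {q1,q5,q9} | {q0,q2,q13} | {q6,q10} | {q4,q7,q8} | {q11} — 5 equivalence classes.

5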